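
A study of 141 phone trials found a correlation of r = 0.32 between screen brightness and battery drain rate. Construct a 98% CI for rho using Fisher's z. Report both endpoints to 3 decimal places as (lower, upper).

(0.133, 0.485)

z_r = atanh(0.32) = 0.331647;  SE = 1/√(n−3) = 1/√138 = 0.085126
z-limits: 0.331647 ± 2.326·0.085126 = 0.331647 ± 0.198003 = [0.133644, 0.529650]
ρ-limits: (tanh 0.133644, tanh 0.529650) = (0.133, 0.485)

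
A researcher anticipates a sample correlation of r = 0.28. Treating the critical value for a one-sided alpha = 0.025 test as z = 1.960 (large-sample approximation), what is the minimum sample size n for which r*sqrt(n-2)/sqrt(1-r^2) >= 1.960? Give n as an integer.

Need r·√(n−2)/√(1−r²) ≥ 1.960
√(n−2) ≥ 1.960·√(1−0.0784) / 0.28 = 1.960·0.960000 / 0.28 = 6.7200
n−2 ≥ 45.1584  ⇒  n ≥ 47.1584
Smallest integer n = 48

48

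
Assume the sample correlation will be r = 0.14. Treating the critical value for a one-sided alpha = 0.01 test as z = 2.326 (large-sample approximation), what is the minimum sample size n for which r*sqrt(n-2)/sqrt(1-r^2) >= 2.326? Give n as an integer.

273

r√(n−2)/√(1−r²) ≥ 2.326  ⇔  n−2 ≥ (2.326)²·(1−r²)/r²
(1−r²)/r² = (1−0.0196)/0.0196 = 50.0204
n ≥ 2 + 5.410276·50.0204 = 2 + 270.6242 = 272.6242
⌈272.6242⌉ = 273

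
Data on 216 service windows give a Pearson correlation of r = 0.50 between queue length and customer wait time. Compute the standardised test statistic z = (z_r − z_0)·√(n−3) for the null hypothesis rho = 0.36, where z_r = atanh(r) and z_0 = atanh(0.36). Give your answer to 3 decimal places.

2.516

z_r = atanh(0.50) = 0.549306,  z_0 = atanh(0.36) = 0.376886
SE = 1/√(n−3) = 1/√213 = 0.068519
z = (z_r − z_0)/SE = (0.549306 − 0.376886) / 0.068519 = 0.172420 / 0.068519 = 2.516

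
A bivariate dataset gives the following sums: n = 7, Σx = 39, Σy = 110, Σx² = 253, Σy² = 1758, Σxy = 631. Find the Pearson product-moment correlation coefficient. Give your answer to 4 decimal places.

Numerator: nΣxy − (Σx)(Σy) = 7·631 − (39)(110) = 127
Denominator: √[(nΣx²−(Σx)²)(nΣy²−(Σy)²)]
  nΣx²−(Σx)² = 7·253 − 1521 = 250;  nΣy²−(Σy)² = 7·1758 − 12100 = 206
  √(250·206) = √51500 = 226.9361
r = 127 / 226.9361 = 0.5596

0.5596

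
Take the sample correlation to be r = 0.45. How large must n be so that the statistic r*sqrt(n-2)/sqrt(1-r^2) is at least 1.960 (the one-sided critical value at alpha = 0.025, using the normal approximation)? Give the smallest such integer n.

18

Need r·√(n−2)/√(1−r²) ≥ 1.960
√(n−2) ≥ 1.960·√(1−0.2025) / 0.45 = 1.960·0.893029 / 0.45 = 3.8896
n−2 ≥ 15.1290  ⇒  n ≥ 17.1290
Smallest integer n = 18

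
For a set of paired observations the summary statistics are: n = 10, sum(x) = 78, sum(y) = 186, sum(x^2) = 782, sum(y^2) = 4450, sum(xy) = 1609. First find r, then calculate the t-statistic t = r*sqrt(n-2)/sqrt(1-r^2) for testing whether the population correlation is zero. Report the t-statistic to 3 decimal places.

1.167

Numerator: nΣxy − (Σx)(Σy) = 10·1609 − (78)(186) = 1582
Denominator: √[(nΣx²−(Σx)²)(nΣy²−(Σy)²)]
  nΣx²−(Σx)² = 10·782 − 6084 = 1736;  nΣy²−(Σy)² = 10·4450 − 34596 = 9904
  √(1736·9904) = √17193344 = 4146.4857
r = 1582 / 4146.4857 = 0.3815
t = r·√(n−2)/√(1−r²) = 0.3815·√8 / √(1−0.145542) = 1.079045 / 0.924369 = 1.167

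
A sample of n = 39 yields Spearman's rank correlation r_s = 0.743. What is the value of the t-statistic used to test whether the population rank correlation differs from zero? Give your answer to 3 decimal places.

6.753

1 − r_s² = 1 − 0.552049 = 0.447951;  √(1−r_s²) = 0.669291
√(n−2) = √37 = 6.082763
t = r_s·√(n−2)/√(1−r_s²) = 0.743 · 6.082763 / 0.669291 = 6.753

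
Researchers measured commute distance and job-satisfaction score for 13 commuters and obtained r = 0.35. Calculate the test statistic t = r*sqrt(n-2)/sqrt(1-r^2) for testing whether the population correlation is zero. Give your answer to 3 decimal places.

1.239

t = r·√(n−2) / √(1−r²) with r = 0.35, n = 13
  = 0.35·√11 / √(1 − 0.1225)
  = 0.35·3.316625 / 0.936750
  = 1.160819 / 0.936750 = 1.239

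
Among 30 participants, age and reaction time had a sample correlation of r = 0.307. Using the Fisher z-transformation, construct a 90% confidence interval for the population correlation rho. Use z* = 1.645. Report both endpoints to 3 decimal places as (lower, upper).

Fisher z: z_r = atanh(r) = ½·ln((1+0.307)/(1−0.307)) = 0.317230
SE(z) = 1/√(n−3) = 1/√27 = 0.192450
90% ⇒ z* = 1.645; margin = 1.645·0.192450 = 0.316580
CI on z-scale: (0.000650, 0.633810)
Back-transform: tanh(0.000650) = 0.000650, tanh(0.633810) = 0.560670

(0.001, 0.561)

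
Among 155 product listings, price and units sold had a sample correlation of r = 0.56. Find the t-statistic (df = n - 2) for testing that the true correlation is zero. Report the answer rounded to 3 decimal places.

8.361

1 − r² = 1 − 0.3136 = 0.6864;  √(1−r²) = 0.828493
√(n−2) = √153 = 12.369317
t = r·√(n−2)/√(1−r²) = 0.56 · 12.369317 / 0.828493 = 8.361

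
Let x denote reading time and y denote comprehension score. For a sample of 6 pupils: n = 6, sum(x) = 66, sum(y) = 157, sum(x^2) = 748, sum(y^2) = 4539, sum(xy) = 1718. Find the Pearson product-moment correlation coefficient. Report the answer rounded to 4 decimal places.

Numerator: nΣxy − (Σx)(Σy) = 6·1718 − (66)(157) = -54
Denominator: √[(nΣx²−(Σx)²)(nΣy²−(Σy)²)]
  nΣx²−(Σx)² = 6·748 − 4356 = 132;  nΣy²−(Σy)² = 6·4539 − 24649 = 2585
  √(132·2585) = √341220 = 584.1404
r = -54 / 584.1404 = -0.0924

-0.0924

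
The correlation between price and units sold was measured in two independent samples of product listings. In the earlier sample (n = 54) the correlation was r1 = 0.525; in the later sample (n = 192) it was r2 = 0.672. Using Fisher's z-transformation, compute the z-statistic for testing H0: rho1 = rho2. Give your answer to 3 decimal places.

Fisher z-transforms: z1 = atanh(0.525) = 0.583217, z2 = atanh(0.672) = 0.814381; difference d = -0.231164
Var(d) = 1/51 + 1/189 = 0.0196078 + 0.0052910 = 0.0248988
z = d/√Var(d) = -0.231164 / √0.0248988 = -0.231164 / 0.157794 = -1.465

-1.465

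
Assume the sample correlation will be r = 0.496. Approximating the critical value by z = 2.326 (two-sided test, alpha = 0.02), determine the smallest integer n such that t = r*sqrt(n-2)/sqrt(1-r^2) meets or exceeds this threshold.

19

r√(n−2)/√(1−r²) ≥ 2.326  ⇔  n−2 ≥ (2.326)²·(1−r²)/r²
(1−r²)/r² = (1−0.246016)/0.246016 = 3.0648
n ≥ 2 + 5.410276·3.0648 = 2 + 16.5814 = 18.5814
⌈18.5814⌉ = 19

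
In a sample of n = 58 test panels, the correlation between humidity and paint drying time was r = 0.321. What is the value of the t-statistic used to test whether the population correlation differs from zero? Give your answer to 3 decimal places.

2.536

1 − r² = 1 − 0.103041 = 0.896959;  √(1−r²) = 0.947079
√(n−2) = √56 = 7.483315
t = r·√(n−2)/√(1−r²) = 0.321 · 7.483315 / 0.947079 = 2.536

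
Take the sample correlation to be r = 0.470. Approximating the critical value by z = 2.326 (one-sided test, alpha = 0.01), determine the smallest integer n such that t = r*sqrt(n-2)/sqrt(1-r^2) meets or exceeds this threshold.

22

r√(n−2)/√(1−r²) ≥ 2.326  ⇔  n−2 ≥ (2.326)²·(1−r²)/r²
(1−r²)/r² = (1−0.220900)/0.220900 = 3.5269
n ≥ 2 + 5.410276·3.5269 = 2 + 19.0815 = 21.0815
⌈21.0815⌉ = 22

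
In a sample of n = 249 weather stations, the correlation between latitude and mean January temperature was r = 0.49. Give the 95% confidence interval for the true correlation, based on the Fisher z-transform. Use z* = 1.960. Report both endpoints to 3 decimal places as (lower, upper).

Fisher z: z_r = atanh(r) = ½·ln((1+0.49)/(1−0.49)) = 0.536060
SE(z) = 1/√(n−3) = 1/√246 = 0.063758
95% ⇒ z* = 1.960; margin = 1.960·0.063758 = 0.124966
CI on z-scale: (0.411094, 0.661026)
Back-transform: tanh(0.411094) = 0.389401, tanh(0.661026) = 0.579046

(0.389, 0.579)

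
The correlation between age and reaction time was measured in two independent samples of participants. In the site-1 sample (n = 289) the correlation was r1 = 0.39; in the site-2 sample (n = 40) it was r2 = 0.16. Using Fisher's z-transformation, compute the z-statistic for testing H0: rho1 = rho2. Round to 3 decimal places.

1.433

z1 = atanh(0.39) = 0.411800,  z2 = atanh(0.16) = 0.161387
SE = √(1/(n1−3) + 1/(n2−3)) = √(1/286 + 1/37) = √(0.0034965 + 0.0270270) = √0.0305235 = 0.174710
z = (z1 − z2)/SE = (0.411800 − 0.161387) / 0.174710 = 0.250413 / 0.174710 = 1.433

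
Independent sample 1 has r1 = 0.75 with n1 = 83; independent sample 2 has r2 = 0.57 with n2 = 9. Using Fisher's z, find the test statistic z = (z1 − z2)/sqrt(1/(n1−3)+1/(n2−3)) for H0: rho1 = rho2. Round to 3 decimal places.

Fisher z-transforms: z1 = atanh(0.75) = 0.972955, z2 = atanh(0.57) = 0.647523; difference d = 0.325432
Var(d) = 1/80 + 1/6 = 0.0125000 + 0.1666667 = 0.1791667
z = d/√Var(d) = 0.325432 / √0.1791667 = 0.325432 / 0.423281 = 0.769

0.769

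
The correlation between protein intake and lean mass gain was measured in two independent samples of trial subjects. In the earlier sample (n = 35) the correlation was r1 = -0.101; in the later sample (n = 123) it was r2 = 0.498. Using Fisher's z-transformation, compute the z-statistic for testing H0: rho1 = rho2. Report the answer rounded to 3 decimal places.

-3.257

z1 = atanh(-0.101) = -0.101346,  z2 = atanh(0.498) = 0.546643
SE = √(1/(n1−3) + 1/(n2−3)) = √(1/32 + 1/120) = √(0.0312500 + 0.0083333) = √0.0395833 = 0.198956
z = (z1 − z2)/SE = (-0.101346 − 0.546643) / 0.198956 = -0.647989 / 0.198956 = -3.257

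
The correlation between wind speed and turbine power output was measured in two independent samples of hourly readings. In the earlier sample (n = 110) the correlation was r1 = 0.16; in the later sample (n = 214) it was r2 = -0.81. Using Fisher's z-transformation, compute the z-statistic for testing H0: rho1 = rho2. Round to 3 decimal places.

z1 = atanh(0.16) = 0.161387,  z2 = atanh(-0.81) = -1.127029
SE = √(1/(n1−3) + 1/(n2−3)) = √(1/107 + 1/211) = √(0.0093458 + 0.0047393) = √0.0140851 = 0.118681
z = (z1 − z2)/SE = (0.161387 − (-1.127029)) / 0.118681 = 1.288416 / 0.118681 = 10.856

10.856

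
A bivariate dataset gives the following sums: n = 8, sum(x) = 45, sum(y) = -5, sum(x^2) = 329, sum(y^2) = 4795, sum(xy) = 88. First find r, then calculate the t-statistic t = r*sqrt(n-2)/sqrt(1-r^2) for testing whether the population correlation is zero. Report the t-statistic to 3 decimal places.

0.481

Numerator: nΣxy − (Σx)(Σy) = 8·88 − (45)(-5) = 929
Denominator: √[(nΣx²−(Σx)²)(nΣy²−(Σy)²)]
  nΣx²−(Σx)² = 8·329 − 2025 = 607;  nΣy²−(Σy)² = 8·4795 − 25 = 38335
  √(607·38335) = √23269345 = 4823.8309
r = 929 / 4823.8309 = 0.1926
t = r·√(n−2)/√(1−r²) = 0.1926·√6 / √(1−0.037095) = 0.471772 / 0.981277 = 0.481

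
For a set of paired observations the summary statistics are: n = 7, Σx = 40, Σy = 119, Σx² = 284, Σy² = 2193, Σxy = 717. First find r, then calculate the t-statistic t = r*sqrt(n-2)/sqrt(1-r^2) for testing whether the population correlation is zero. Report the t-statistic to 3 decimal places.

0.922

S_xy = nΣxy − ΣxΣy = 7·717 − 40·119 = 5019 − 4760 = 259
S_xx = nΣx² − (Σx)² = 7·284 − 40² = 1988 − 1600 = 388
S_yy = nΣy² − (Σy)² = 7·2193 − 119² = 15351 − 14161 = 1190
r = S_xy / √(S_xx·S_yy) = 259 / √(388·1190) = 259 / √461720 = 259 / 679.4998 = 0.3812
t = r·√(n−2)/√(1−r²) = 0.3812·√5 / √(1−0.145313) = 0.852389 / 0.924493 = 0.922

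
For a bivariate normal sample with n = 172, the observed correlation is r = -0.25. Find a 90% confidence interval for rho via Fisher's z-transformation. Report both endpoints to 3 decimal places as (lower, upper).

(-0.364, -0.128)

Fisher z: z_r = atanh(r) = ½·ln((1+(-0.25))/(1−(-0.25))) = -0.255413
SE(z) = 1/√(n−3) = 1/√169 = 0.076923
90% ⇒ z* = 1.645; margin = 1.645·0.076923 = 0.126538
CI on z-scale: (-0.381951, -0.128875)
Back-transform: tanh(-0.381951) = -0.364401, tanh(-0.128875) = -0.128166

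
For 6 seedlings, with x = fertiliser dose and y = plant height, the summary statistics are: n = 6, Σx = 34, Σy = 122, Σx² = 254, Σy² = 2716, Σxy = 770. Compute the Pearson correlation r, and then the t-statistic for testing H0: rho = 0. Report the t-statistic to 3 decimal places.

Numerator: nΣxy − (Σx)(Σy) = 6·770 − (34)(122) = 472
Denominator: √[(nΣx²−(Σx)²)(nΣy²−(Σy)²)]
  nΣx²−(Σx)² = 6·254 − 1156 = 368;  nΣy²−(Σy)² = 6·2716 − 14884 = 1412
  √(368·1412) = √519616 = 720.8439
r = 472 / 720.8439 = 0.6548
t = r·√(n−2)/√(1−r²) = 0.6548·√4 / √(1−0.428763) = 1.309600 / 0.755802 = 1.733

1.733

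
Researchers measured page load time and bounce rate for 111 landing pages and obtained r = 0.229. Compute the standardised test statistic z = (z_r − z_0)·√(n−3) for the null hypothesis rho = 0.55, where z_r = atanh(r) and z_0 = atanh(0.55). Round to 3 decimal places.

Fisher z: atanh(0.229) = 0.233134, atanh(0.55) = 0.618381
z = (z_r − z_0)·√(n−3) = (0.233134 − 0.618381)·√108 = -0.385247 · 10.392305 = -4.004

-4.004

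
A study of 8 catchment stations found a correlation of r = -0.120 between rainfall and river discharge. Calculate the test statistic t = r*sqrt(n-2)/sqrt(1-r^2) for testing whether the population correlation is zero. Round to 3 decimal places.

-0.296

t = r·√(n−2) / √(1−r²) with r = -0.120, n = 8
  = -0.120·√6 / √(1 − 0.014400)
  = -0.120·2.449490 / 0.992774
  = -0.293939 / 0.992774 = -0.296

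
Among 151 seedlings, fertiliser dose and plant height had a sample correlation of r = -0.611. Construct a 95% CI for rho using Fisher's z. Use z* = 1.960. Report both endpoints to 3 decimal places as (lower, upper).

(-0.702, -0.500)

z_r = atanh(-0.611) = -0.710516;  SE = 1/√(n−3) = 1/√148 = 0.082199
z-limits: -0.710516 ± 1.960·0.082199 = -0.710516 ± 0.161110 = [-0.871626, -0.549406]
ρ-limits: (tanh -0.871626, tanh -0.549406) = (-0.702, -0.500)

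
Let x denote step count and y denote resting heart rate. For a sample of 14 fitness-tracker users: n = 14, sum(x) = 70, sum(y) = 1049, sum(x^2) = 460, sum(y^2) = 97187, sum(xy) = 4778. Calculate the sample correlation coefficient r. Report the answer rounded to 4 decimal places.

S_xy = nΣxy − ΣxΣy = 14·4778 − 70·1049 = 66892 − 73430 = -6538
S_xx = nΣx² − (Σx)² = 14·460 − 70² = 6440 − 4900 = 1540
S_yy = nΣy² − (Σy)² = 14·97187 − 1049² = 1360618 − 1100401 = 260217
r = S_xy / √(S_xx·S_yy) = -6538 / √(1540·260217) = -6538 / √400734180 = -6538 / 20018.3461 = -0.3266

-0.3266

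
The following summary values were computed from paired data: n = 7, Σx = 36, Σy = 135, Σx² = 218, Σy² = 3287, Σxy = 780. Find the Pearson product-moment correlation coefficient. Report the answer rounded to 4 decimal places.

Numerator: nΣxy − (Σx)(Σy) = 7·780 − (36)(135) = 600
Denominator: √[(nΣx²−(Σx)²)(nΣy²−(Σy)²)]
  nΣx²−(Σx)² = 7·218 − 1296 = 230;  nΣy²−(Σy)² = 7·3287 − 18225 = 4784
  √(230·4784) = √1100320 = 1048.9614
r = 600 / 1048.9614 = 0.5720

0.5720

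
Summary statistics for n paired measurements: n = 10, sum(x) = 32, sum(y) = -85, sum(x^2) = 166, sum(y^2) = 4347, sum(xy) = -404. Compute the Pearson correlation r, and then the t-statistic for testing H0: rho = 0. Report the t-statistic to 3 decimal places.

S_xy = nΣxy − ΣxΣy = 10·(-404) − 32·(-85) = -4040 − (-2720) = -1320
S_xx = nΣx² − (Σx)² = 10·166 − 32² = 1660 − 1024 = 636
S_yy = nΣy² − (Σy)² = 10·4347 − (-85)² = 43470 − 7225 = 36245
r = S_xy / √(S_xx·S_yy) = -1320 / √(636·36245) = -1320 / √23051820 = -1320 / 4801.2311 = -0.2749
t = r·√(n−2)/√(1−r²) = -0.2749·√8 / √(1−0.075570) = -0.777535 / 0.961473 = -0.809

-0.809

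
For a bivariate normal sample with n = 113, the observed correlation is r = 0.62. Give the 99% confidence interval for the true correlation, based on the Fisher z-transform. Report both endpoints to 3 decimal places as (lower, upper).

z_r = atanh(0.62) = 0.725005;  SE = 1/√(n−3) = 1/√110 = 0.095346
z-limits: 0.725005 ± 2.576·0.095346 = 0.725005 ± 0.245611 = [0.479394, 0.970616]
ρ-limits: (tanh 0.479394, tanh 0.970616) = (0.446, 0.749)

(0.446, 0.749)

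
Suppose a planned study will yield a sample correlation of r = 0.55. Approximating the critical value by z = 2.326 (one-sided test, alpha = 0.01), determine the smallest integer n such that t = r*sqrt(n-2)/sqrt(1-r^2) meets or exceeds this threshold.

15

r√(n−2)/√(1−r²) ≥ 2.326  ⇔  n−2 ≥ (2.326)²·(1−r²)/r²
(1−r²)/r² = (1−0.3025)/0.3025 = 2.3058
n ≥ 2 + 5.410276·2.3058 = 2 + 12.4750 = 14.4750
⌈14.4750⌉ = 15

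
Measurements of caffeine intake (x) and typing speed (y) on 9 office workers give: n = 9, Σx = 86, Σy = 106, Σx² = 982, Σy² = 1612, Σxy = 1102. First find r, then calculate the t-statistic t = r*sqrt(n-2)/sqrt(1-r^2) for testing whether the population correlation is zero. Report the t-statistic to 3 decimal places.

S_xy = nΣxy − ΣxΣy = 9·1102 − 86·106 = 9918 − 9116 = 802
S_xx = nΣx² − (Σx)² = 9·982 − 86² = 8838 − 7396 = 1442
S_yy = nΣy² − (Σy)² = 9·1612 − 106² = 14508 − 11236 = 3272
r = S_xy / √(S_xx·S_yy) = 802 / √(1442·3272) = 802 / √4718224 = 802 / 2172.1473 = 0.3692
t = r·√(n−2)/√(1−r²) = 0.3692·√7 / √(1−0.136309) = 0.976811 / 0.929350 = 1.051

1.051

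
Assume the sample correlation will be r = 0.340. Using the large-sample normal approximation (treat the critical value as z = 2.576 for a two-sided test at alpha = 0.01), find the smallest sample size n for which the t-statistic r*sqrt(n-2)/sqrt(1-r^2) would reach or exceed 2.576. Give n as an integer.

Need r·√(n−2)/√(1−r²) ≥ 2.576
√(n−2) ≥ 2.576·√(1−0.115600) / 0.340 = 2.576·0.940425 / 0.340 = 7.1251
n−2 ≥ 50.7671  ⇒  n ≥ 52.7671
Smallest integer n = 53

53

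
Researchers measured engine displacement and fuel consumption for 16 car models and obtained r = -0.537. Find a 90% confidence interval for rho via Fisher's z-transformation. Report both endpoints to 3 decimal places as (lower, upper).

(-0.784, -0.143)

z_r = atanh(-0.537) = -0.599930;  SE = 1/√(n−3) = 1/√13 = 0.277350
z-limits: -0.599930 ± 1.645·0.277350 = -0.599930 ± 0.456241 = [-1.056171, -0.143689]
ρ-limits: (tanh -1.056171, tanh -0.143689) = (-0.784, -0.143)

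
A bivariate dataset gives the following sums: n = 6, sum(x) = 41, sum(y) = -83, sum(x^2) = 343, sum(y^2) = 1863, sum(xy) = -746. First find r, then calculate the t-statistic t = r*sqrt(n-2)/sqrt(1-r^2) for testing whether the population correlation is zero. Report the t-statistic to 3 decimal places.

-3.145

S_xy = nΣxy − ΣxΣy = 6·(-746) − 41·(-83) = -4476 − (-3403) = -1073
S_xx = nΣx² − (Σx)² = 6·343 − 41² = 2058 − 1681 = 377
S_yy = nΣy² − (Σy)² = 6·1863 − (-83)² = 11178 − 6889 = 4289
r = S_xy / √(S_xx·S_yy) = -1073 / √(377·4289) = -1073 / √1616953 = -1073 / 1271.5947 = -0.8438
t = r·√(n−2)/√(1−r²) = -0.8438·√4 / √(1−0.711998) = -1.687600 / 0.536658 = -3.145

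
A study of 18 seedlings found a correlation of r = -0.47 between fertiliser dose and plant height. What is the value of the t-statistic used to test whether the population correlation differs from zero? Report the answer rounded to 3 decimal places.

-2.130

t = r·√(n−2) / √(1−r²) with r = -0.47, n = 18
  = -0.47·√16 / √(1 − 0.2209)
  = -0.47·4.000000 / 0.882666
  = -1.880000 / 0.882666 = -2.130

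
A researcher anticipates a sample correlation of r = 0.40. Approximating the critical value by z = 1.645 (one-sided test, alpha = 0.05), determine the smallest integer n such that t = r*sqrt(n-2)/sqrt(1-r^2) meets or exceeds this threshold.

17

r√(n−2)/√(1−r²) ≥ 1.645  ⇔  n−2 ≥ (1.645)²·(1−r²)/r²
(1−r²)/r² = (1−0.1600)/0.1600 = 5.2500
n ≥ 2 + 2.706025·5.2500 = 2 + 14.2066 = 16.2066
⌈16.2066⌉ = 17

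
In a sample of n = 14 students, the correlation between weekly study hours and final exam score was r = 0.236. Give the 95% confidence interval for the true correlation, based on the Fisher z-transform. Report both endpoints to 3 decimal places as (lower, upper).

z_r = atanh(0.236) = 0.240534;  SE = 1/√(n−3) = 1/√11 = 0.301511
z-limits: 0.240534 ± 1.960·0.301511 = 0.240534 ± 0.590962 = [-0.350428, 0.831496]
ρ-limits: (tanh -0.350428, tanh 0.831496) = (-0.337, 0.681)

(-0.337, 0.681)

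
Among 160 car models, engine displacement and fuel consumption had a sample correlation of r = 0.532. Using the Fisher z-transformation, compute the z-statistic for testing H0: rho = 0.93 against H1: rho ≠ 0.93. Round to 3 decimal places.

Fisher z: atanh(0.532) = 0.592931, atanh(0.93) = 1.658390
z = (z_r − z_0)·√(n−3) = (0.592931 − 1.658390)·√157 = -1.065459 · 12.529964 = -13.350

-13.350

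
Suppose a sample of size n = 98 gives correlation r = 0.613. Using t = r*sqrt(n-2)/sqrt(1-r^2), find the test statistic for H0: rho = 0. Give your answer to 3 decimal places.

7.602

1 − r² = 1 − 0.375769 = 0.624231;  √(1−r²) = 0.790083
√(n−2) = √96 = 9.797959
t = r·√(n−2)/√(1−r²) = 0.613 · 9.797959 / 0.790083 = 7.602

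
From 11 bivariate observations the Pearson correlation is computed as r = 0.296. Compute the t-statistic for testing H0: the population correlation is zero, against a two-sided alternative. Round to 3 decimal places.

1 − r² = 1 − 0.087616 = 0.912384;  √(1−r²) = 0.955188
√(n−2) = √9 = 3.000000
t = r·√(n−2)/√(1−r²) = 0.296 · 3.000000 / 0.955188 = 0.930

0.930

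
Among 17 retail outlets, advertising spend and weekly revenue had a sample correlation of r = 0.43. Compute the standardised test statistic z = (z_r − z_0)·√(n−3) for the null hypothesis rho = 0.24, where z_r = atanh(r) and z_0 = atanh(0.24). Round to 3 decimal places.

0.805

Fisher z: atanh(0.43) = 0.459897, atanh(0.24) = 0.244774
z = (z_r − z_0)·√(n−3) = (0.459897 − 0.244774)·√14 = 0.215123 · 3.741657 = 0.805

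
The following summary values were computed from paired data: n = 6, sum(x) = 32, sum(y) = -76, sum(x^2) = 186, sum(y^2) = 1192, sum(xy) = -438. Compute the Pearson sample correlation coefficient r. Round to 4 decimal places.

Numerator: nΣxy − (Σx)(Σy) = 6·(-438) − (32)(-76) = -196
Denominator: √[(nΣx²−(Σx)²)(nΣy²−(Σy)²)]
  nΣx²−(Σx)² = 6·186 − 1024 = 92;  nΣy²−(Σy)² = 6·1192 − 5776 = 1376
  √(92·1376) = √126592 = 355.7977
r = -196 / 355.7977 = -0.5509

-0.5509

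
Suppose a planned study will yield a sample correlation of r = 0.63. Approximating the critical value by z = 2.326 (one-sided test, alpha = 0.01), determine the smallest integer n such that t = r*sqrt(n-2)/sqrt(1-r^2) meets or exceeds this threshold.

11

Need r·√(n−2)/√(1−r²) ≥ 2.326
√(n−2) ≥ 2.326·√(1−0.3969) / 0.63 = 2.326·0.776595 / 0.63 = 2.8672
n−2 ≥ 8.2208  ⇒  n ≥ 10.2208
Smallest integer n = 11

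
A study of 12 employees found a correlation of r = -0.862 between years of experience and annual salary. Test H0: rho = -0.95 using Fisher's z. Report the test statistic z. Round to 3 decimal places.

z_r = atanh(-0.862) = -1.301076,  z_0 = atanh(-0.95) = -1.831781
SE = 1/√(n−3) = 1/√9 = 0.333333
z = (z_r − z_0)/SE = (-1.301076 − (-1.831781)) / 0.333333 = 0.530705 / 0.333333 = 1.592

1.592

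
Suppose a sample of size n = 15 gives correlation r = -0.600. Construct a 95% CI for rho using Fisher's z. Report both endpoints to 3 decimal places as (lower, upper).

Fisher z: z_r = atanh(r) = ½·ln((1+(-0.600))/(1−(-0.600))) = -0.693147
SE(z) = 1/√(n−3) = 1/√12 = 0.288675
95% ⇒ z* = 1.960; margin = 1.960·0.288675 = 0.565803
CI on z-scale: (-1.258950, -0.127344)
Back-transform: tanh(-1.258950) = -0.850774, tanh(-0.127344) = -0.126660

(-0.851, -0.127)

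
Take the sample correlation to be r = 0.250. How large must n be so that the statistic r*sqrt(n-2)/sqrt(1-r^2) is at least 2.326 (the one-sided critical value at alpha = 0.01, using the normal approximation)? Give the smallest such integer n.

r√(n−2)/√(1−r²) ≥ 2.326  ⇔  n−2 ≥ (2.326)²·(1−r²)/r²
(1−r²)/r² = (1−0.062500)/0.062500 = 15.0000
n ≥ 2 + 5.410276·15.0000 = 2 + 81.1541 = 83.1541
⌈83.1541⌉ = 84

84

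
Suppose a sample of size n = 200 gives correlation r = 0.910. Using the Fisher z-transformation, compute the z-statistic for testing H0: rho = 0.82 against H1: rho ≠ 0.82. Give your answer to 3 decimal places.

Fisher z: atanh(0.910) = 1.527524, atanh(0.82) = 1.156817
z = (z_r − z_0)·√(n−3) = (1.527524 − 1.156817)·√197 = 0.370707 · 14.035669 = 5.203

5.203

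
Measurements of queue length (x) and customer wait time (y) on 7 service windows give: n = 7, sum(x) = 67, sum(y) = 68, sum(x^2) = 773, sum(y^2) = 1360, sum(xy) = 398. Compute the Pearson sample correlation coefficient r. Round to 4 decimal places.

-0.8331

Numerator: nΣxy − (Σx)(Σy) = 7·398 − (67)(68) = -1770
Denominator: √[(nΣx²−(Σx)²)(nΣy²−(Σy)²)]
  nΣx²−(Σx)² = 7·773 − 4489 = 922;  nΣy²−(Σy)² = 7·1360 − 4624 = 4896
  √(922·4896) = √4514112 = 2124.6440
r = -1770 / 2124.6440 = -0.8331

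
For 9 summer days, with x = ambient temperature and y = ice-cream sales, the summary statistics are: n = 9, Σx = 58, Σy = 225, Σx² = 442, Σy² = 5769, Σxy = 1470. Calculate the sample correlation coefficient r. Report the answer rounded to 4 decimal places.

S_xy = nΣxy − ΣxΣy = 9·1470 − 58·225 = 13230 − 13050 = 180
S_xx = nΣx² − (Σx)² = 9·442 − 58² = 3978 − 3364 = 614
S_yy = nΣy² − (Σy)² = 9·5769 − 225² = 51921 − 50625 = 1296
r = S_xy / √(S_xx·S_yy) = 180 / √(614·1296) = 180 / √795744 = 180 / 892.0448 = 0.2018

0.2018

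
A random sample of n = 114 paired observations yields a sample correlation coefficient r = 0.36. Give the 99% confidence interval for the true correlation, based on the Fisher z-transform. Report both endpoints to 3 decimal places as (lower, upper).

Fisher z: z_r = atanh(r) = ½·ln((1+0.36)/(1−0.36)) = 0.376886
SE(z) = 1/√(n−3) = 1/√111 = 0.094916
99% ⇒ z* = 2.576; margin = 2.576·0.094916 = 0.244504
CI on z-scale: (0.132382, 0.621390)
Back-transform: tanh(0.132382) = 0.131614, tanh(0.621390) = 0.552095

(0.132, 0.552)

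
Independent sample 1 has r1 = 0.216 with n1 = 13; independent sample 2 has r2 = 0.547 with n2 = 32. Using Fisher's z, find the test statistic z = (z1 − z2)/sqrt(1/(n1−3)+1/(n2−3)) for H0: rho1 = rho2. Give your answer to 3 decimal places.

Fisher z-transforms: z1 = atanh(0.216) = 0.219457, z2 = atanh(0.547) = 0.614090; difference d = -0.394633
Var(d) = 1/10 + 1/29 = 0.1000000 + 0.0344828 = 0.1344828
z = d/√Var(d) = -0.394633 / √0.1344828 = -0.394633 / 0.366719 = -1.076

-1.076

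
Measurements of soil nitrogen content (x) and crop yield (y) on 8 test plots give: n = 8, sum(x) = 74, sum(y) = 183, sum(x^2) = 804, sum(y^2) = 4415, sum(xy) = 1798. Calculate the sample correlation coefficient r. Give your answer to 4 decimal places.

S_xy = nΣxy − ΣxΣy = 8·1798 − 74·183 = 14384 − 13542 = 842
S_xx = nΣx² − (Σx)² = 8·804 − 74² = 6432 − 5476 = 956
S_yy = nΣy² − (Σy)² = 8·4415 − 183² = 35320 − 33489 = 1831
r = S_xy / √(S_xx·S_yy) = 842 / √(956·1831) = 842 / √1750436 = 842 / 1323.0404 = 0.6364

0.6364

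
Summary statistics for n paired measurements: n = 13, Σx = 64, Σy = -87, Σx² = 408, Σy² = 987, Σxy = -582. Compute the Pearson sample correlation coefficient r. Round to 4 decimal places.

S_xy = nΣxy − ΣxΣy = 13·(-582) − 64·(-87) = -7566 − (-5568) = -1998
S_xx = nΣx² − (Σx)² = 13·408 − 64² = 5304 − 4096 = 1208
S_yy = nΣy² − (Σy)² = 13·987 − (-87)² = 12831 − 7569 = 5262
r = S_xy / √(S_xx·S_yy) = -1998 / √(1208·5262) = -1998 / √6356496 = -1998 / 2521.2092 = -0.7925

-0.7925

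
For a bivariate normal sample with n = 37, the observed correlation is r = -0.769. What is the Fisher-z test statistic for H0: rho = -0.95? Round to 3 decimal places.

4.746

z_r = atanh(-0.769) = -1.017876,  z_0 = atanh(-0.95) = -1.831781
SE = 1/√(n−3) = 1/√34 = 0.171499
z = (z_r − z_0)/SE = (-1.017876 − (-1.831781)) / 0.171499 = 0.813905 / 0.171499 = 4.746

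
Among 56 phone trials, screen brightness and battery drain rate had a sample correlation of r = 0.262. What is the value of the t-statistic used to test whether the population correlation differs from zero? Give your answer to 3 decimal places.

t = r·√(n−2) / √(1−r²) with r = 0.262, n = 56
  = 0.262·√54 / √(1 − 0.068644)
  = 0.262·7.348469 / 0.965068
  = 1.925299 / 0.965068 = 1.995

1.995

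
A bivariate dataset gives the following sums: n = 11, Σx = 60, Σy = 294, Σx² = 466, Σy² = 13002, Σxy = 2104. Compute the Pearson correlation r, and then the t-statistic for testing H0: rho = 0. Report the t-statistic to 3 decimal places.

2.205

S_xy = nΣxy − ΣxΣy = 11·2104 − 60·294 = 23144 − 17640 = 5504
S_xx = nΣx² − (Σx)² = 11·466 − 60² = 5126 − 3600 = 1526
S_yy = nΣy² − (Σy)² = 11·13002 − 294² = 143022 − 86436 = 56586
r = S_xy / √(S_xx·S_yy) = 5504 / √(1526·56586) = 5504 / √86350236 = 5504 / 9292.4828 = 0.5923
t = r·√(n−2)/√(1−r²) = 0.5923·√9 / √(1−0.350819) = 1.776900 / 0.805718 = 2.205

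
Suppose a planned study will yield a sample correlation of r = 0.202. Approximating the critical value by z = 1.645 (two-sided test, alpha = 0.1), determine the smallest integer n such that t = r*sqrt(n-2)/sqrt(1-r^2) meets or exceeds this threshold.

Need r·√(n−2)/√(1−r²) ≥ 1.645
√(n−2) ≥ 1.645·√(1−0.040804) / 0.202 = 1.645·0.979386 / 0.202 = 7.9757
n−2 ≥ 63.6118  ⇒  n ≥ 65.6118
Smallest integer n = 66

66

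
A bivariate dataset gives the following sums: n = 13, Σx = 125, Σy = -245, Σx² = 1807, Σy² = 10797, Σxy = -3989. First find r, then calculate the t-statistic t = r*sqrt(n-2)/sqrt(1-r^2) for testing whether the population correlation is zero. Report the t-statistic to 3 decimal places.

Numerator: nΣxy − (Σx)(Σy) = 13·(-3989) − (125)(-245) = -21232
Denominator: √[(nΣx²−(Σx)²)(nΣy²−(Σy)²)]
  nΣx²−(Σx)² = 13·1807 − 15625 = 7866;  nΣy²−(Σy)² = 13·10797 − 60025 = 80336
  √(7866·80336) = √631922976 = 25138.0782
r = -21232 / 25138.0782 = -0.8446
t = r·√(n−2)/√(1−r²) = -0.8446·√11 / √(1−0.713349) = -2.801221 / 0.535398 = -5.232

-5.232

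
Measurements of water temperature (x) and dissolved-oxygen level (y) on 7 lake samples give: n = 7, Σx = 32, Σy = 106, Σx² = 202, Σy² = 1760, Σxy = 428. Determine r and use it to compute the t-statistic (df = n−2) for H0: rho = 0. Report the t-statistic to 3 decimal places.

-1.717

S_xy = nΣxy − ΣxΣy = 7·428 − 32·106 = 2996 − 3392 = -396
S_xx = nΣx² − (Σx)² = 7·202 − 32² = 1414 − 1024 = 390
S_yy = nΣy² − (Σy)² = 7·1760 − 106² = 12320 − 11236 = 1084
r = S_xy / √(S_xx·S_yy) = -396 / √(390·1084) = -396 / √422760 = -396 / 650.2000 = -0.6090
t = r·√(n−2)/√(1−r²) = -0.6090·√5 / √(1−0.370881) = -1.361765 / 0.793170 = -1.717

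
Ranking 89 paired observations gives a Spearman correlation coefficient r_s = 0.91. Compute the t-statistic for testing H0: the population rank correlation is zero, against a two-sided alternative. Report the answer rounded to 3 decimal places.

20.472

t = r_s·√(n−2) / √(1−r_s²) with r_s = 0.91, n = 89
  = 0.91·√87 / √(1 − 0.8281)
  = 0.91·9.327379 / 0.414608
  = 8.487915 / 0.414608 = 20.472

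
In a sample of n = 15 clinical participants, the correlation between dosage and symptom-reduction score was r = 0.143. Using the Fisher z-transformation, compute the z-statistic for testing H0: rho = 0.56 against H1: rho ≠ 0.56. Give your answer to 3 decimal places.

-1.693

Fisher z: atanh(0.143) = 0.143987, atanh(0.56) = 0.632833
z = (z_r − z_0)·√(n−3) = (0.143987 − 0.632833)·√12 = -0.488846 · 3.464102 = -1.693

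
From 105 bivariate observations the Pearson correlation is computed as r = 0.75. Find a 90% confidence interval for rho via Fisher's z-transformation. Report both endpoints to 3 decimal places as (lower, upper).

Fisher z: z_r = atanh(r) = ½·ln((1+0.75)/(1−0.75)) = 0.972955
SE(z) = 1/√(n−3) = 1/√102 = 0.099015
90% ⇒ z* = 1.645; margin = 1.645·0.099015 = 0.162880
CI on z-scale: (0.810075, 1.135835)
Back-transform: tanh(0.810075) = 0.669632, tanh(1.135835) = 0.813007

(0.670, 0.813)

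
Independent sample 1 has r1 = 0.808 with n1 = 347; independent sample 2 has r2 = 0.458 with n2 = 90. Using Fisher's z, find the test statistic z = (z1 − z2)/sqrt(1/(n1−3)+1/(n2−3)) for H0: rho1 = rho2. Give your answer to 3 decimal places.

z1 = atanh(0.808) = 1.121241,  z2 = atanh(0.458) = 0.494777
SE = √(1/(n1−3) + 1/(n2−3)) = √(1/344 + 1/87) = √(0.0029070 + 0.0114943) = √0.0144013 = 0.120005
z = (z1 − z2)/SE = (1.121241 − 0.494777) / 0.120005 = 0.626464 / 0.120005 = 5.220

5.220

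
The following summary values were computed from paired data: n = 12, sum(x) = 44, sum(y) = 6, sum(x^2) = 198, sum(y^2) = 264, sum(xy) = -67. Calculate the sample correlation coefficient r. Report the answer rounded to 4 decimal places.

-0.9098

Numerator: nΣxy − (Σx)(Σy) = 12·(-67) − (44)(6) = -1068
Denominator: √[(nΣx²−(Σx)²)(nΣy²−(Σy)²)]
  nΣx²−(Σx)² = 12·198 − 1936 = 440;  nΣy²−(Σy)² = 12·264 − 36 = 3132
  √(440·3132) = √1378080 = 1173.9165
r = -1068 / 1173.9165 = -0.9098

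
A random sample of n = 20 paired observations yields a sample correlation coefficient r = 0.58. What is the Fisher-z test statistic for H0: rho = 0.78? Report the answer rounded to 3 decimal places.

z_r = atanh(0.58) = 0.662463,  z_0 = atanh(0.78) = 1.045371
SE = 1/√(n−3) = 1/√17 = 0.242536
z = (z_r − z_0)/SE = (0.662463 − 1.045371) / 0.242536 = -0.382908 / 0.242536 = -1.579

-1.579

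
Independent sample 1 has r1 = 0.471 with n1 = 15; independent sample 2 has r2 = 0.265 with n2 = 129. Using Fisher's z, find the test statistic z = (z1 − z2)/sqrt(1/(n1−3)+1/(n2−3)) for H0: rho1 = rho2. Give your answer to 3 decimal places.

z1 = atanh(0.471) = 0.511355,  z2 = atanh(0.265) = 0.271478
SE = √(1/(n1−3) + 1/(n2−3)) = √(1/12 + 1/126) = √(0.0833333 + 0.0079365) = √0.0912698 = 0.302109
z = (z1 − z2)/SE = (0.511355 − 0.271478) / 0.302109 = 0.239877 / 0.302109 = 0.794

0.794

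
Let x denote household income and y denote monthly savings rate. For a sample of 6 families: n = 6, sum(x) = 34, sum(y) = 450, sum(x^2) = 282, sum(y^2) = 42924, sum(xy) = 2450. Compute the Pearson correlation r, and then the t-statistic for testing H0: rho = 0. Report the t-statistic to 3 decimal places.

-0.222

Numerator: nΣxy − (Σx)(Σy) = 6·2450 − (34)(450) = -600
Denominator: √[(nΣx²−(Σx)²)(nΣy²−(Σy)²)]
  nΣx²−(Σx)² = 6·282 − 1156 = 536;  nΣy²−(Σy)² = 6·42924 − 202500 = 55044
  √(536·55044) = √29503584 = 5431.7202
r = -600 / 5431.7202 = -0.1105
t = r·√(n−2)/√(1−r²) = -0.1105·√4 / √(1−0.012210) = -0.221000 / 0.993876 = -0.222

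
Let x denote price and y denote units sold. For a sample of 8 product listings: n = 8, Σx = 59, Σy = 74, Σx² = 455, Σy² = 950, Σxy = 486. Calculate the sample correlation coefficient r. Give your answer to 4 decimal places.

-0.8225

S_xy = nΣxy − ΣxΣy = 8·486 − 59·74 = 3888 − 4366 = -478
S_xx = nΣx² − (Σx)² = 8·455 − 59² = 3640 − 3481 = 159
S_yy = nΣy² − (Σy)² = 8·950 − 74² = 7600 − 5476 = 2124
r = S_xy / √(S_xx·S_yy) = -478 / √(159·2124) = -478 / √337716 = -478 / 581.1334 = -0.8225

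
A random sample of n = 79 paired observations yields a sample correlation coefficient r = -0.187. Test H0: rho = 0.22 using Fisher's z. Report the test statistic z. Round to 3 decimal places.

z_r = atanh(-0.187) = -0.189227,  z_0 = atanh(0.22) = 0.223656
SE = 1/√(n−3) = 1/√76 = 0.114708
z = (z_r − z_0)/SE = (-0.189227 − 0.223656) / 0.114708 = -0.412883 / 0.114708 = -3.599

-3.599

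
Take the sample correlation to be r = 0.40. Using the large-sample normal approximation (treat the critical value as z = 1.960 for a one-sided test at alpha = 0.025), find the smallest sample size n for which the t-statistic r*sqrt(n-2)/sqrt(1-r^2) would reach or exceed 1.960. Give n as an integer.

23

Need r·√(n−2)/√(1−r²) ≥ 1.960
√(n−2) ≥ 1.960·√(1−0.1600) / 0.40 = 1.960·0.916515 / 0.40 = 4.4909
n−2 ≥ 20.1682  ⇒  n ≥ 22.1682
Smallest integer n = 23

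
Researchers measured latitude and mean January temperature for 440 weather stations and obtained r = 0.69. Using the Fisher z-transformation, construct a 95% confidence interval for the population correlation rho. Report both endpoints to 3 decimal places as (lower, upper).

Fisher z: z_r = atanh(r) = ½·ln((1+0.69)/(1−0.69)) = 0.847956
SE(z) = 1/√(n−3) = 1/√437 = 0.047836
95% ⇒ z* = 1.960; margin = 1.960·0.047836 = 0.093759
CI on z-scale: (0.754197, 0.941715)
Back-transform: tanh(0.754197) = 0.637646, tanh(0.941715) = 0.736009

(0.638, 0.736)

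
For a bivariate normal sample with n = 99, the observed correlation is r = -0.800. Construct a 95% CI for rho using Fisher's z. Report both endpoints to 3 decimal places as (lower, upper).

Fisher z: z_r = atanh(r) = ½·ln((1+(-0.800))/(1−(-0.800))) = -1.098612
SE(z) = 1/√(n−3) = 1/√96 = 0.102062
95% ⇒ z* = 1.960; margin = 1.960·0.102062 = 0.200042
CI on z-scale: (-1.298654, -0.898570)
Back-transform: tanh(-1.298654) = -0.861376, tanh(-0.898570) = -0.715601

(-0.861, -0.716)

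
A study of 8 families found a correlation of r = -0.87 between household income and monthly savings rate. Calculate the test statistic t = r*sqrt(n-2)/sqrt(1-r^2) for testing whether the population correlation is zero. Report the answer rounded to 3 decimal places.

1 − r² = 1 − 0.7569 = 0.2431;  √(1−r²) = 0.493052
√(n−2) = √6 = 2.449490
t = r·√(n−2)/√(1−r²) = -0.87 · 2.449490 / 0.493052 = -4.322

-4.322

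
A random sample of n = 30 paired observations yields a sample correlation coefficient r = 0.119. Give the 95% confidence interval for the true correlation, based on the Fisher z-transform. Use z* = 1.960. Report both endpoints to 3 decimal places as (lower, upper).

(-0.252, 0.460)

Fisher z: z_r = atanh(r) = ½·ln((1+0.119)/(1−0.119)) = 0.119567
SE(z) = 1/√(n−3) = 1/√27 = 0.192450
95% ⇒ z* = 1.960; margin = 1.960·0.192450 = 0.377202
CI on z-scale: (-0.257635, 0.496769)
Back-transform: tanh(-0.257635) = -0.252082, tanh(0.496769) = 0.459572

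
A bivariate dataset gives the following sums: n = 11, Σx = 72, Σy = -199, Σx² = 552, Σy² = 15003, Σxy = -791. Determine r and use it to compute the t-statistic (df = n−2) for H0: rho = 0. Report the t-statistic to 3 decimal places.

1.891

S_xy = nΣxy − ΣxΣy = 11·(-791) − 72·(-199) = -8701 − (-14328) = 5627
S_xx = nΣx² − (Σx)² = 11·552 − 72² = 6072 − 5184 = 888
S_yy = nΣy² − (Σy)² = 11·15003 − (-199)² = 165033 − 39601 = 125432
r = S_xy / √(S_xx·S_yy) = 5627 / √(888·125432) = 5627 / √111383616 = 5627 / 10553.8437 = 0.5332
t = r·√(n−2)/√(1−r²) = 0.5332·√9 / √(1−0.284302) = 1.599600 / 0.845989 = 1.891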